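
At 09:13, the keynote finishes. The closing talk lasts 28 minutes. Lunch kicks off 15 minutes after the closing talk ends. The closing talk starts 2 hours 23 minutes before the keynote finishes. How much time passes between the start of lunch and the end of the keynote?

The closing talk starts at 09:13 − 143 min = 06:50.
The closing talk ends at 06:50 + 28 min = 07:18.
Lunch starts at 07:18 + 15 min = 07:33.
From 07:33 to 09:13 is 1 h 40 min.

1 h 40 min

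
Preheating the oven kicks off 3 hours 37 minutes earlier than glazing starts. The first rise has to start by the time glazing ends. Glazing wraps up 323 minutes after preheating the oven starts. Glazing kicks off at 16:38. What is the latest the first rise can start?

18:24

Preheating the oven starts at 16:38 − 217 min = 13:01.
Glazing ends at 13:01 + 323 min = 18:24.
The first rise is bounded by glazing, so the latest it can start is 18:24.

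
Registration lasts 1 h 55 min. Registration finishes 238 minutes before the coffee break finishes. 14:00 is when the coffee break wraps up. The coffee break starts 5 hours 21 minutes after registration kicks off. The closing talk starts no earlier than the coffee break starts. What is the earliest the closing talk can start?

Registration ends at 14:00 − 238 min = 10:02.
Registration starts at 10:02 − 115 min = 08:07.
The coffee break starts at 08:07 + 321 min = 13:28.
The closing talk is bounded by the coffee break, so the earliest it can start is 13:28.

13:28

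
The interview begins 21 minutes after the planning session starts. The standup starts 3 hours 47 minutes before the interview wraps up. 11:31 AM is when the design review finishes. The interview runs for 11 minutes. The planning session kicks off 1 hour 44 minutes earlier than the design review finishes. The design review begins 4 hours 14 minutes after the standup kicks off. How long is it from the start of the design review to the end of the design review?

45 minutes

The planning session starts at 11:31 AM − 104 min = 9:47 AM.
The interview starts at 9:47 AM + 21 min = 10:08 AM.
The interview ends at 10:08 AM + 11 min = 10:19 AM.
The standup starts at 10:19 AM − 227 min = 6:32 AM.
The design review starts at 6:32 AM + 254 min = 10:46 AM.
From 10:46 AM to 11:31 AM is 45 minutes.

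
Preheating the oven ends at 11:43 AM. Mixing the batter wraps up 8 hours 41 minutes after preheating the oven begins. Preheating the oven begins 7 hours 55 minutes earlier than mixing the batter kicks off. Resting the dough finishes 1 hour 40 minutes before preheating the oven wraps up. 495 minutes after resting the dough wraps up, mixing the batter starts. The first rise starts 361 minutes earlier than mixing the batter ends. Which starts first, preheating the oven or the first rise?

preheating the oven

Resting the dough ends at 11:43 AM − 100 min = 10:03 AM.
Mixing the batter starts at 10:03 AM + 495 min = 6:18 PM.
Preheating the oven starts at 6:18 PM − 475 min = 10:23 AM.
Mixing the batter ends at 10:23 AM + 521 min = 7:04 PM.
The first rise starts at 7:04 PM − 361 min = 1:03 PM.
Preheating the oven starts at 10:23 AM and the first rise starts at 1:03 PM, so preheating the oven is first.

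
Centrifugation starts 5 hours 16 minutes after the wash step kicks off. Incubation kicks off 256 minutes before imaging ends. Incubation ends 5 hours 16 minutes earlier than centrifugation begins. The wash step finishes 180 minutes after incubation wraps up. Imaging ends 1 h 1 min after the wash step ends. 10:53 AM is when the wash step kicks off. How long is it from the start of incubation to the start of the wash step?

15 minutes

Centrifugation starts at 10:53 AM + 316 min = 4:09 PM.
Incubation ends at 4:09 PM − 316 min = 10:53 AM.
The wash step ends at 10:53 AM + 180 min = 1:53 PM.
Imaging ends at 1:53 PM + 61 min = 2:54 PM.
Incubation starts at 2:54 PM − 256 min = 10:38 AM.
From 10:38 AM to 10:53 AM is 15 minutes.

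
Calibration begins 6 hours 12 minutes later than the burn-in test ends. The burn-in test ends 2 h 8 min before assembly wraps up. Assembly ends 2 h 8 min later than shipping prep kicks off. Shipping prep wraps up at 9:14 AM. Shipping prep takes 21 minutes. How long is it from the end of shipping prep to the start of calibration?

351 minutes

Shipping prep starts at 9:14 AM − 21 min = 8:53 AM.
Assembly ends at 8:53 AM + 128 min = 11:01 AM.
The burn-in test ends at 11:01 AM − 128 min = 8:53 AM.
Calibration starts at 8:53 AM + 372 min = 3:05 PM.
From 9:14 AM to 3:05 PM is 351 minutes.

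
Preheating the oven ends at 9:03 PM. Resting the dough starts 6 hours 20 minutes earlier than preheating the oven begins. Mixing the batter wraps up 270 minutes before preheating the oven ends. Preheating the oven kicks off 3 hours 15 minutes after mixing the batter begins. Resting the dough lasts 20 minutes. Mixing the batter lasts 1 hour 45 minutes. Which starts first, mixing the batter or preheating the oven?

Mixing the batter ends at 9:03 PM − 270 min = 4:33 PM.
Mixing the batter starts at 4:33 PM − 105 min = 2:48 PM.
Preheating the oven starts at 2:48 PM + 195 min = 6:03 PM.
Mixing the batter starts at 2:48 PM and preheating the oven starts at 6:03 PM, so mixing the batter is first.

mixing the batter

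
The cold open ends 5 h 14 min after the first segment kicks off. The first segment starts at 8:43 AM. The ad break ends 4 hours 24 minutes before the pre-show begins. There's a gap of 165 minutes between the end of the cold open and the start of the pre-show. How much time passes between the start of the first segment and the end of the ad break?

3 h 35 min

The cold open ends at 8:43 AM + 314 min = 1:57 PM.
The pre-show starts at 1:57 PM + 165 min = 4:42 PM.
The ad break ends at 4:42 PM − 264 min = 12:18 PM.
From 8:43 AM to 12:18 PM is 3 h 35 min.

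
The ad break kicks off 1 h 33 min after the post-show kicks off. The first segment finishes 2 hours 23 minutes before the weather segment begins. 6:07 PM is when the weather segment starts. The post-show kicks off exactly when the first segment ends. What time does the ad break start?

5:17 PM

The first segment ends at 6:07 PM − 143 min = 3:44 PM.
So the post-show starts at 3:44 PM.
The ad break starts at 3:44 PM + 93 min = 5:17 PM.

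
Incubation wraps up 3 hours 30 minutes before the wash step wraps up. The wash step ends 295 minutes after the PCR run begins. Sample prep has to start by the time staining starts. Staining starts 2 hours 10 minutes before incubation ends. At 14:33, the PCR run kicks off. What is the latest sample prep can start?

13:48

The wash step ends at 14:33 + 295 min = 19:28.
Incubation ends at 19:28 − 210 min = 15:58.
Staining starts at 15:58 − 130 min = 13:48.
Sample prep is bounded by staining, so the latest it can start is 13:48.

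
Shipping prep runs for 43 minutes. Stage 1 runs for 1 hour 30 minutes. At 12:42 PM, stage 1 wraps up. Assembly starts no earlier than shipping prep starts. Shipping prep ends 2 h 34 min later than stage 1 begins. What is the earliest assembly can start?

Stage 1 starts at 12:42 PM − 90 min = 11:12 AM.
Shipping prep ends at 11:12 AM + 154 min = 1:46 PM.
Shipping prep starts at 1:46 PM − 43 min = 1:03 PM.
Assembly is bounded by shipping prep, so the earliest it can start is 1:03 PM.

1:03 PM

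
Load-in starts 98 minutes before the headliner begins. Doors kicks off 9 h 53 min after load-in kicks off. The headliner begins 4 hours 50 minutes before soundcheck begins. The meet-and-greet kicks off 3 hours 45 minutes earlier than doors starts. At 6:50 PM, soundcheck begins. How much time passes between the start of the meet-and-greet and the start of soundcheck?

The headliner starts at 6:50 PM − 290 min = 2:00 PM.
Load-in starts at 2:00 PM − 98 min = 12:22 PM.
Doors starts at 12:22 PM + 593 min = 10:15 PM.
The meet-and-greet starts at 10:15 PM − 225 min = 6:30 PM.
From 6:30 PM to 6:50 PM is 20 minutes.

20 minutes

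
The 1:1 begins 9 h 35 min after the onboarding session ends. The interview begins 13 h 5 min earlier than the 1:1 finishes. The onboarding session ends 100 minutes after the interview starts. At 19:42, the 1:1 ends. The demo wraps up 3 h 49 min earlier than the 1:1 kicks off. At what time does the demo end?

The interview starts at 19:42 − 785 min = 06:37.
The onboarding session ends at 06:37 + 100 min = 08:17.
The 1:1 starts at 08:17 + 575 min = 17:52.
The demo ends at 17:52 − 229 min = 14:03.

14:03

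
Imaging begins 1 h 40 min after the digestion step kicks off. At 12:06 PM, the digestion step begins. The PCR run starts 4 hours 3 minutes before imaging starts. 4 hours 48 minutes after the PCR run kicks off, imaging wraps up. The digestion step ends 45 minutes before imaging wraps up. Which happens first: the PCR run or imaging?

Imaging starts at 12:06 PM + 100 min = 1:46 PM.
The PCR run starts at 1:46 PM − 243 min = 9:43 AM.
The PCR run starts at 9:43 AM and imaging starts at 1:46 PM, so the PCR run is first.

the PCR run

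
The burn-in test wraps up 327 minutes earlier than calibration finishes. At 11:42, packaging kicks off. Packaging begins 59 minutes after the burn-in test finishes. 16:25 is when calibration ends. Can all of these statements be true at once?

The burn-in test ends at 16:25 − 327 min = 10:58.
Packaging starts at 10:58 + 59 min = 11:57.
But packaging is also said to start at 11:42 — a 15-minute conflict.

No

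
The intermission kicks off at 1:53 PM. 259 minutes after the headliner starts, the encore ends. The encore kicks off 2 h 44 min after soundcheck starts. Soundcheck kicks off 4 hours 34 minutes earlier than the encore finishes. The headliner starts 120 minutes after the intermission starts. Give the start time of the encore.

6:22 PM

The headliner starts at 1:53 PM + 120 min = 3:53 PM.
The encore ends at 3:53 PM + 259 min = 8:12 PM.
Soundcheck starts at 8:12 PM − 274 min = 3:38 PM.
The encore starts at 3:38 PM + 164 min = 6:22 PM.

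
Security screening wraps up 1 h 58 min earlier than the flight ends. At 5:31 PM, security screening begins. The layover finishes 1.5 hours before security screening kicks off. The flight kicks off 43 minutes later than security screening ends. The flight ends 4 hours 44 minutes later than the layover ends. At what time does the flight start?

The layover ends at 5:31 PM − 90 min = 4:01 PM.
The flight ends at 4:01 PM + 284 min = 8:45 PM.
Security screening ends at 8:45 PM − 118 min = 6:47 PM.
The flight starts at 6:47 PM + 43 min = 7:30 PM.

7:30 PM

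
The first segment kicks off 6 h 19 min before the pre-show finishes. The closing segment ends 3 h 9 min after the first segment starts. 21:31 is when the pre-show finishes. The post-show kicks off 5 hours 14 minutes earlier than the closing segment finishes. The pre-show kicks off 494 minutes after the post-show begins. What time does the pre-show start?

The first segment starts at 21:31 − 379 min = 15:12.
The closing segment ends at 15:12 + 189 min = 18:21.
The post-show starts at 18:21 − 314 min = 13:07.
The pre-show starts at 13:07 + 494 min = 21:21.

21:21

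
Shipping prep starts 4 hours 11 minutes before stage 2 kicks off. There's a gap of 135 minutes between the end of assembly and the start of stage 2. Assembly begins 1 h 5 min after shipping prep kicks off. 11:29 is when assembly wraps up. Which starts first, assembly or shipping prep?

shipping prep

Stage 2 starts at 11:29 + 135 min = 13:44.
Shipping prep starts at 13:44 − 251 min = 09:33.
Assembly starts at 09:33 + 65 min = 10:38.
Assembly starts at 10:38 and shipping prep starts at 09:33, so shipping prep is first.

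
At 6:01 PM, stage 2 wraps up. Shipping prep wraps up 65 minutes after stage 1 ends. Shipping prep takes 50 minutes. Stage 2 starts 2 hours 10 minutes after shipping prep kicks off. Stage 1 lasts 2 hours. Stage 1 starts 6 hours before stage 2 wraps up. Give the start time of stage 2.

Stage 1 starts at 6:01 PM − 360 min = 12:01 PM.
Stage 1 ends at 12:01 PM + 120 min = 2:01 PM.
Shipping prep ends at 2:01 PM + 65 min = 3:06 PM.
Shipping prep starts at 3:06 PM − 50 min = 2:16 PM.
Stage 2 starts at 2:16 PM + 130 min = 4:26 PM.

4:26 PM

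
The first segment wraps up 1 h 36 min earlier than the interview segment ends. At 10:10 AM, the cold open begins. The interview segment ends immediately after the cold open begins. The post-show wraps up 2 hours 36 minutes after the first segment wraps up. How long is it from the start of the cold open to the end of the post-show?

60 minutes

The interview segment ends at 10:10 AM.
The first segment ends at 10:10 AM − 96 min = 8:34 AM.
The post-show ends at 8:34 AM + 156 min = 11:10 AM.
From 10:10 AM to 11:10 AM is 60 minutes.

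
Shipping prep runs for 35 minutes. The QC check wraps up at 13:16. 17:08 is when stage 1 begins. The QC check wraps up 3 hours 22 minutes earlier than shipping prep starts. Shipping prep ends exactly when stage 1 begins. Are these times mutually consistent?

Shipping prep ends at 17:08.
Shipping prep starts at 17:08 − 35 min = 16:33.
The QC check ends at 16:33 − 202 min = 13:11.
But the QC check is also said to end at 13:16 — a 5-minute conflict.

No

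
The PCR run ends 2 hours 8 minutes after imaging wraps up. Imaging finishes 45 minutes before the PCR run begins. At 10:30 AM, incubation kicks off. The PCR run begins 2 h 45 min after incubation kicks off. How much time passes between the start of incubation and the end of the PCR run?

The PCR run starts at 10:30 AM + 165 min = 1:15 PM.
Imaging ends at 1:15 PM − 45 min = 12:30 PM.
The PCR run ends at 12:30 PM + 128 min = 2:38 PM.
From 10:30 AM to 2:38 PM is 4 h 8 min.

4 h 8 min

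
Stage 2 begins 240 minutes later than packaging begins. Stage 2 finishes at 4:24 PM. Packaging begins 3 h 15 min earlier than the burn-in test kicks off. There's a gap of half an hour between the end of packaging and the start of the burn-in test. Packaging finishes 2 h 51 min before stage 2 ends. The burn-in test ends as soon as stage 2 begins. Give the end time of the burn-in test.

Packaging ends at 4:24 PM − 171 min = 1:33 PM.
The burn-in test starts at 1:33 PM + 30 min = 2:03 PM.
Packaging starts at 2:03 PM − 195 min = 10:48 AM.
Stage 2 starts at 10:48 AM + 240 min = 2:48 PM.
So the burn-in test ends at 2:48 PM.

2:48 PM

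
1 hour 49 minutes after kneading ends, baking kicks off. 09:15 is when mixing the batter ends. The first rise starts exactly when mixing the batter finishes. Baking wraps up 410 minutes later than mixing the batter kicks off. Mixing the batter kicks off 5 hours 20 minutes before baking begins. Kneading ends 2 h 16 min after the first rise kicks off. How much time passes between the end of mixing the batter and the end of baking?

5 h 35 min

The first rise starts at 09:15.
Kneading ends at 09:15 + 136 min = 11:31.
Baking starts at 11:31 + 109 min = 13:20.
Mixing the batter starts at 13:20 − 320 min = 08:00.
Baking ends at 08:00 + 410 min = 14:50.
From 09:15 to 14:50 is 5 h 35 min.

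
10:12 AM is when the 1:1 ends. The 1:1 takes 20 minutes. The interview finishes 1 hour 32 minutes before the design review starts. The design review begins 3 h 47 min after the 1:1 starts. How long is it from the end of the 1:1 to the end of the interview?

1 h 55 min

The 1:1 starts at 10:12 AM − 20 min = 9:52 AM.
The design review starts at 9:52 AM + 227 min = 1:39 PM.
The interview ends at 1:39 PM − 92 min = 12:07 PM.
From 10:12 AM to 12:07 PM is 1 h 55 min.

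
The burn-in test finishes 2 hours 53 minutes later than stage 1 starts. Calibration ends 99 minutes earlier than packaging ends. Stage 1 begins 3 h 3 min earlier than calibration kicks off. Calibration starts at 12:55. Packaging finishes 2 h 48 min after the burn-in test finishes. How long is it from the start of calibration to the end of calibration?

Stage 1 starts at 12:55 − 183 min = 09:52.
The burn-in test ends at 09:52 + 173 min = 12:45.
Packaging ends at 12:45 + 168 min = 15:33.
Calibration ends at 15:33 − 99 min = 13:54.
From 12:55 to 13:54 is 59 minutes.

59 minutes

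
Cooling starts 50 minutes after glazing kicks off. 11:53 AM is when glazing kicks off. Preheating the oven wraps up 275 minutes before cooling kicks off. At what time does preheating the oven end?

Cooling starts at 11:53 AM + 50 min = 12:43 PM.
Preheating the oven ends at 12:43 PM − 275 min = 8:08 AM.

8:08 AM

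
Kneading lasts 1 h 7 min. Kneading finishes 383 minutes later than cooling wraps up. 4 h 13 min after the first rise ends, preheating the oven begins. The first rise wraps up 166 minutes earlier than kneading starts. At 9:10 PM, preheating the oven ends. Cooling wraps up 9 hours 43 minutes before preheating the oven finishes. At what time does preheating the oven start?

6:10 PM

Cooling ends at 9:10 PM − 583 min = 11:27 AM.
Kneading ends at 11:27 AM + 383 min = 5:50 PM.
Kneading starts at 5:50 PM − 67 min = 4:43 PM.
The first rise ends at 4:43 PM − 166 min = 1:57 PM.
Preheating the oven starts at 1:57 PM + 253 min = 6:10 PM.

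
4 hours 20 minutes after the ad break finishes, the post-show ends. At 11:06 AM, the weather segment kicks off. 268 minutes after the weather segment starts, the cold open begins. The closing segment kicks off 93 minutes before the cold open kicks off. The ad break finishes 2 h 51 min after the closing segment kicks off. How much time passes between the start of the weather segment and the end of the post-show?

10 h 6 min

The cold open starts at 11:06 AM + 268 min = 3:34 PM.
The closing segment starts at 3:34 PM − 93 min = 2:01 PM.
The ad break ends at 2:01 PM + 171 min = 4:52 PM.
The post-show ends at 4:52 PM + 260 min = 9:12 PM.
From 11:06 AM to 9:12 PM is 10 h 6 min.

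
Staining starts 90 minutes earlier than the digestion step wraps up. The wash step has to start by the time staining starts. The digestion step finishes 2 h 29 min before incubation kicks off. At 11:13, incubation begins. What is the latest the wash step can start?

The digestion step ends at 11:13 − 149 min = 08:44.
Staining starts at 08:44 − 90 min = 07:14.
The wash step is bounded by staining, so the latest it can start is 07:14.

07:14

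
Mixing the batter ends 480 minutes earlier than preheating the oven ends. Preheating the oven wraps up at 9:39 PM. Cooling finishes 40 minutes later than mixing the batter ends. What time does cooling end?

2:19 PM

Mixing the batter ends at 9:39 PM − 480 min = 1:39 PM.
Cooling ends at 1:39 PM + 40 min = 2:19 PM.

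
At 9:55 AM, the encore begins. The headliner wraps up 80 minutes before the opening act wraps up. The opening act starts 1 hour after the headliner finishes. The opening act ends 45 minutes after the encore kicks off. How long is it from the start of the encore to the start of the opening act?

25 minutes

The opening act ends at 9:55 AM + 45 min = 10:40 AM.
The headliner ends at 10:40 AM − 80 min = 9:20 AM.
The opening act starts at 9:20 AM + 60 min = 10:20 AM.
From 9:55 AM to 10:20 AM is 25 minutes.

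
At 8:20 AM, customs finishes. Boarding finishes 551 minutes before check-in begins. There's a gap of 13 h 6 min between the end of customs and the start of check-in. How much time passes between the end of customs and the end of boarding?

Check-in starts at 8:20 AM + 786 min = 9:26 PM.
Boarding ends at 9:26 PM − 551 min = 12:15 PM.
From 8:20 AM to 12:15 PM is 235 minutes.

235 minutes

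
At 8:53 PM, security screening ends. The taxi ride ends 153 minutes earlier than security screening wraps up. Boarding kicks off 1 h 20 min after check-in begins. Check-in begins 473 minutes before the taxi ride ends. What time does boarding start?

11:47 AM

The taxi ride ends at 8:53 PM − 153 min = 6:20 PM.
Check-in starts at 6:20 PM − 473 min = 10:27 AM.
Boarding starts at 10:27 AM + 80 min = 11:47 AM.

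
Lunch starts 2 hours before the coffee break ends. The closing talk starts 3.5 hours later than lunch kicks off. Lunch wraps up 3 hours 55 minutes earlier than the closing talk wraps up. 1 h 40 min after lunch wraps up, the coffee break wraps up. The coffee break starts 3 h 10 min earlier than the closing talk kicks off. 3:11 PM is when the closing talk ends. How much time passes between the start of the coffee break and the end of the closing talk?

3 h 55 min

Lunch ends at 3:11 PM − 235 min = 11:16 AM.
The coffee break ends at 11:16 AM + 100 min = 12:56 PM.
Lunch starts at 12:56 PM − 120 min = 10:56 AM.
The closing talk starts at 10:56 AM + 210 min = 2:26 PM.
The coffee break starts at 2:26 PM − 190 min = 11:16 AM.
From 11:16 AM to 3:11 PM is 3 h 55 min.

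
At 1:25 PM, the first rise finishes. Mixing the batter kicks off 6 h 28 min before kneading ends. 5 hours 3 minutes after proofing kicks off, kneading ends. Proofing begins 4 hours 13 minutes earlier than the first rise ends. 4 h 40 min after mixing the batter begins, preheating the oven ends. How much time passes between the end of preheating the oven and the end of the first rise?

Proofing starts at 1:25 PM − 253 min = 9:12 AM.
Kneading ends at 9:12 AM + 303 min = 2:15 PM.
Mixing the batter starts at 2:15 PM − 388 min = 7:47 AM.
Preheating the oven ends at 7:47 AM + 280 min = 12:27 PM.
From 12:27 PM to 1:25 PM is 58 minutes.

58 minutes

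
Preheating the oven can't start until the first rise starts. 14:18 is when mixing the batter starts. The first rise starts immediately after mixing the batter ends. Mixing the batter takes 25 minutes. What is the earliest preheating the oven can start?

14:43

Mixing the batter ends at 14:18 + 25 min = 14:43.
So the first rise starts at 14:43.
Preheating the oven is bounded by the first rise, so the earliest it can start is 14:43.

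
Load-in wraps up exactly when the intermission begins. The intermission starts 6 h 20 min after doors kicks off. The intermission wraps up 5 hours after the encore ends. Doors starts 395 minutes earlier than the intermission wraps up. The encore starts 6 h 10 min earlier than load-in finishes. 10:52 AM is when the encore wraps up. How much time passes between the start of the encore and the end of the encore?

The intermission ends at 10:52 AM + 300 min = 3:52 PM.
Doors starts at 3:52 PM − 395 min = 9:17 AM.
The intermission starts at 9:17 AM + 380 min = 3:37 PM.
So load-in ends at 3:37 PM.
The encore starts at 3:37 PM − 370 min = 9:27 AM.
From 9:27 AM to 10:52 AM is 85 minutes.

85 minutes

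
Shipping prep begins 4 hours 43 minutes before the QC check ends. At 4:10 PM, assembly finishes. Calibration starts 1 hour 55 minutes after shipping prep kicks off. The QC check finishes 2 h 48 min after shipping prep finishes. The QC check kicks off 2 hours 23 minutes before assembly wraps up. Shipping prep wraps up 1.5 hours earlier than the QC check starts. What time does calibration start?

The QC check starts at 4:10 PM − 143 min = 1:47 PM.
Shipping prep ends at 1:47 PM − 90 min = 12:17 PM.
The QC check ends at 12:17 PM + 168 min = 3:05 PM.
Shipping prep starts at 3:05 PM − 283 min = 10:22 AM.
Calibration starts at 10:22 AM + 115 min = 12:17 PM.

12:17 PM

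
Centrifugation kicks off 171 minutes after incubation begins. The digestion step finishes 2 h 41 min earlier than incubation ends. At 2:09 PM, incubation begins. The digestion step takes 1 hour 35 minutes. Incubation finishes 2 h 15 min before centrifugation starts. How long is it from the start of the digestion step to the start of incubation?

Centrifugation starts at 2:09 PM + 171 min = 5:00 PM.
Incubation ends at 5:00 PM − 135 min = 2:45 PM.
The digestion step ends at 2:45 PM − 161 min = 12:04 PM.
The digestion step starts at 12:04 PM − 95 min = 10:29 AM.
From 10:29 AM to 2:09 PM is 3 h 40 min.

3 h 40 min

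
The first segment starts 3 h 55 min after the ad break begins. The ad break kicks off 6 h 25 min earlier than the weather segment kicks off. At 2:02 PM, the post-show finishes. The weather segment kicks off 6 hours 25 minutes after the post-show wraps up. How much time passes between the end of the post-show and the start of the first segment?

235 minutes

The weather segment starts at 2:02 PM + 385 min = 8:27 PM.
The ad break starts at 8:27 PM − 385 min = 2:02 PM.
The first segment starts at 2:02 PM + 235 min = 5:57 PM.
From 2:02 PM to 5:57 PM is 235 minutes.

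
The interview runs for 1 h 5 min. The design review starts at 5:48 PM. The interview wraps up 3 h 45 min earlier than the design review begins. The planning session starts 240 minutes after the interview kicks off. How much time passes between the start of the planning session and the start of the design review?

The interview ends at 5:48 PM − 225 min = 2:03 PM.
The interview starts at 2:03 PM − 65 min = 12:58 PM.
The planning session starts at 12:58 PM + 240 min = 4:58 PM.
From 4:58 PM to 5:48 PM is 50 minutes.

50 minutes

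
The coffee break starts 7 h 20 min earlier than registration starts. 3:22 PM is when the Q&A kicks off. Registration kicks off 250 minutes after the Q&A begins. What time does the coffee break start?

Registration starts at 3:22 PM + 250 min = 7:32 PM.
The coffee break starts at 7:32 PM − 440 min = 12:12 PM.

12:12 PM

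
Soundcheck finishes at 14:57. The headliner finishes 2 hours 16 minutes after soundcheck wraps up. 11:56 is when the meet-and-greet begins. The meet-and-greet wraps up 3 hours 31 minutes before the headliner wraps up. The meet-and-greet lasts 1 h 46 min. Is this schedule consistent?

Yes

The headliner ends at 14:57 + 136 min = 17:13.
The meet-and-greet ends at 17:13 − 211 min = 13:42.
The meet-and-greet starts at 13:42 − 106 min = 11:56.
That matches the stated 11:56, so the schedule is consistent.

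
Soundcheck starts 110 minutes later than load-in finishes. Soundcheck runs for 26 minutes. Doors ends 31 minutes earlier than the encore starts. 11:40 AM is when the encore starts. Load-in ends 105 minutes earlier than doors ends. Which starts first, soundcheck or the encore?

soundcheck

Doors ends at 11:40 AM − 31 min = 11:09 AM.
Load-in ends at 11:09 AM − 105 min = 9:24 AM.
Soundcheck starts at 9:24 AM + 110 min = 11:14 AM.
Soundcheck starts at 11:14 AM and the encore starts at 11:40 AM, so soundcheck is first.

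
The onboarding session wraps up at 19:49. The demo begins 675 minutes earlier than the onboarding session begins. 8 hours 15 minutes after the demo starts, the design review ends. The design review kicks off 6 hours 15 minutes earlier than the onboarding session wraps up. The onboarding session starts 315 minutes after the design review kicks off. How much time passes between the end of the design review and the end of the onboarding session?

The design review starts at 19:49 − 375 min = 13:34.
The onboarding session starts at 13:34 + 315 min = 18:49.
The demo starts at 18:49 − 675 min = 07:34.
The design review ends at 07:34 + 495 min = 15:49.
From 15:49 to 19:49 is 4 hours.

4 hours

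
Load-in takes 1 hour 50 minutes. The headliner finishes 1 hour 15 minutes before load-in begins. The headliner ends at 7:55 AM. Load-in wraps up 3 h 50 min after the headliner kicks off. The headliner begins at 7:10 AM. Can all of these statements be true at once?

Load-in ends at 7:10 AM + 230 min = 11:00 AM.
Load-in starts at 11:00 AM − 110 min = 9:10 AM.
The headliner ends at 9:10 AM − 75 min = 7:55 AM.
That matches the stated 7:55 AM, so the schedule is consistent.

Yes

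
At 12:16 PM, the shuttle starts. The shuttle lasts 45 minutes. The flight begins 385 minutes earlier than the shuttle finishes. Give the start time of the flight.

The shuttle ends at 12:16 PM + 45 min = 1:01 PM.
The flight starts at 1:01 PM − 385 min = 6:36 AM.

6:36 AM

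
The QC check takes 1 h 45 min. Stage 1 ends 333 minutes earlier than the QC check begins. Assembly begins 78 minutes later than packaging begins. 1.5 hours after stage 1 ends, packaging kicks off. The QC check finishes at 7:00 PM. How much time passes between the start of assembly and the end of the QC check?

The QC check starts at 7:00 PM − 105 min = 5:15 PM.
Stage 1 ends at 5:15 PM − 333 min = 11:42 AM.
Packaging starts at 11:42 AM + 90 min = 1:12 PM.
Assembly starts at 1:12 PM + 78 min = 2:30 PM.
From 2:30 PM to 7:00 PM is 270 minutes.

270 minutes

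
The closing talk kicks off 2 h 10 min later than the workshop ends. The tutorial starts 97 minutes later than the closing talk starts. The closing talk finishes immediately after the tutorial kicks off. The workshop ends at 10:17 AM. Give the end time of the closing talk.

The closing talk starts at 10:17 AM + 130 min = 12:27 PM.
The tutorial starts at 12:27 PM + 97 min = 2:04 PM.
So the closing talk ends at 2:04 PM.

2:04 PM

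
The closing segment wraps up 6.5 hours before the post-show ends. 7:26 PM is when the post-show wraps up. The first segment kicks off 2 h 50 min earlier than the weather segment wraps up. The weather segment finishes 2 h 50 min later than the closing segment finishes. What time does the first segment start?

The closing segment ends at 7:26 PM − 390 min = 12:56 PM.
The weather segment ends at 12:56 PM + 170 min = 3:46 PM.
The first segment starts at 3:46 PM − 170 min = 12:56 PM.

12:56 PM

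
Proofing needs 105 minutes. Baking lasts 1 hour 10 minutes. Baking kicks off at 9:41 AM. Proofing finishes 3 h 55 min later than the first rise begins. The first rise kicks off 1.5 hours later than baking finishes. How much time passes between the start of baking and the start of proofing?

4 hours 50 minutes

Baking ends at 9:41 AM + 70 min = 10:51 AM.
The first rise starts at 10:51 AM + 90 min = 12:21 PM.
Proofing ends at 12:21 PM + 235 min = 4:16 PM.
Proofing starts at 4:16 PM − 105 min = 2:31 PM.
From 9:41 AM to 2:31 PM is 4 hours 50 minutes.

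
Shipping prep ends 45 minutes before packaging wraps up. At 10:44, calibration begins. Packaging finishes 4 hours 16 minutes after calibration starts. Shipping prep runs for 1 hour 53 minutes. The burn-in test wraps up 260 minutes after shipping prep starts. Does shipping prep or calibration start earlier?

Packaging ends at 10:44 + 256 min = 15:00.
Shipping prep ends at 15:00 − 45 min = 14:15.
Shipping prep starts at 14:15 − 113 min = 12:22.
Shipping prep starts at 12:22 and calibration starts at 10:44, so calibration is first.

calibration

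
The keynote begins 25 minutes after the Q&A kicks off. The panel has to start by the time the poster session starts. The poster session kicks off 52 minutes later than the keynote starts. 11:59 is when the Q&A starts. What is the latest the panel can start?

13:16

The keynote starts at 11:59 + 25 min = 12:24.
The poster session starts at 12:24 + 52 min = 13:16.
The panel is bounded by the poster session, so the latest it can start is 13:16.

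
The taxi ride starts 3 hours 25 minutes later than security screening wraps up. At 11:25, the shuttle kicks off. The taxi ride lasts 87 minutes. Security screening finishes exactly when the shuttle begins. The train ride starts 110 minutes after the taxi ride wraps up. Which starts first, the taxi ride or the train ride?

Security screening ends at 11:25.
The taxi ride starts at 11:25 + 205 min = 14:50.
The taxi ride ends at 14:50 + 87 min = 16:17.
The train ride starts at 16:17 + 110 min = 18:07.
The taxi ride starts at 14:50 and the train ride starts at 18:07, so the taxi ride is first.

the taxi ride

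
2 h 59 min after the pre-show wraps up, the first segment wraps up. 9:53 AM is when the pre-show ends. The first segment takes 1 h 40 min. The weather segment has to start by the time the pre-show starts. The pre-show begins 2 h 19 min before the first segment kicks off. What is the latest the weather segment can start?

8:53 AM

The first segment ends at 9:53 AM + 179 min = 12:52 PM.
The first segment starts at 12:52 PM − 100 min = 11:12 AM.
The pre-show starts at 11:12 AM − 139 min = 8:53 AM.
The weather segment is bounded by the pre-show, so the latest it can start is 8:53 AM.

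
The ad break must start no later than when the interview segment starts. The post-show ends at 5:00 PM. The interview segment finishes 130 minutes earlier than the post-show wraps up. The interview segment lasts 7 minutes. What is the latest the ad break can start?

2:43 PM

The interview segment ends at 5:00 PM − 130 min = 2:50 PM.
The interview segment starts at 2:50 PM − 7 min = 2:43 PM.
The ad break is bounded by the interview segment, so the latest it can start is 2:43 PM.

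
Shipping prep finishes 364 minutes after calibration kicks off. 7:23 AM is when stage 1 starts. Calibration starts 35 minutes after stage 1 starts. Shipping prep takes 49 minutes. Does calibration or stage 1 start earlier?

stage 1

Calibration starts at 7:23 AM + 35 min = 7:58 AM.
Calibration starts at 7:58 AM and stage 1 starts at 7:23 AM, so stage 1 is first.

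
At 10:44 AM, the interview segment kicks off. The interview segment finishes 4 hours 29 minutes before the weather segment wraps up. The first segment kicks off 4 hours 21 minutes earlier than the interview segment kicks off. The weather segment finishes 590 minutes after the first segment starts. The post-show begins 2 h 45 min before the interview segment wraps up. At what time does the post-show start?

8:59 AM

The first segment starts at 10:44 AM − 261 min = 6:23 AM.
The weather segment ends at 6:23 AM + 590 min = 4:13 PM.
The interview segment ends at 4:13 PM − 269 min = 11:44 AM.
The post-show starts at 11:44 AM − 165 min = 8:59 AM.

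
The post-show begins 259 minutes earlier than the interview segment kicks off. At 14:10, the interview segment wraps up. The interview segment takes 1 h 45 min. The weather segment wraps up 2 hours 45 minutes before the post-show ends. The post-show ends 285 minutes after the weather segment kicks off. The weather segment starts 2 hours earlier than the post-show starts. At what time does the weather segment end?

The interview segment starts at 14:10 − 105 min = 12:25.
The post-show starts at 12:25 − 259 min = 08:06.
The weather segment starts at 08:06 − 120 min = 06:06.
The post-show ends at 06:06 + 285 min = 10:51.
The weather segment ends at 10:51 − 165 min = 08:06.

08:06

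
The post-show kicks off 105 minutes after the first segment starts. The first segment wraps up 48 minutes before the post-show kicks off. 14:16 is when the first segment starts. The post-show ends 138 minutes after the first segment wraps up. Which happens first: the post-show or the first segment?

The post-show starts at 14:16 + 105 min = 16:01.
The post-show starts at 16:01 and the first segment starts at 14:16, so the first segment is first.

the first segment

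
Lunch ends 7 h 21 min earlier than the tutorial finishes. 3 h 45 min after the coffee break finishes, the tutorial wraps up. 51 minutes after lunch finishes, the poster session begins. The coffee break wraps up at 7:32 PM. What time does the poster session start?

The tutorial ends at 7:32 PM + 225 min = 11:17 PM.
Lunch ends at 11:17 PM − 441 min = 3:56 PM.
The poster session starts at 3:56 PM + 51 min = 4:47 PM.

4:47 PM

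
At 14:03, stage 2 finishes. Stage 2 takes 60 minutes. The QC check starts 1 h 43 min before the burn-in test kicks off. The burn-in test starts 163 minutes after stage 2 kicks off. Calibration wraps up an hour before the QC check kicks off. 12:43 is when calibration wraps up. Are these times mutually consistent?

No

Stage 2 starts at 14:03 − 60 min = 13:03.
The burn-in test starts at 13:03 + 163 min = 15:46.
The QC check starts at 15:46 − 103 min = 14:03.
Calibration ends at 14:03 − 60 min = 13:03.
But calibration is also said to end at 12:43 — a 20-minute conflict.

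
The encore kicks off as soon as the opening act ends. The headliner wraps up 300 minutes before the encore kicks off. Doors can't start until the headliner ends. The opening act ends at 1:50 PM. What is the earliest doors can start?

The encore starts at 1:50 PM.
The headliner ends at 1:50 PM − 300 min = 8:50 AM.
Doors is bounded by the headliner, so the earliest it can start is 8:50 AM.

8:50 AM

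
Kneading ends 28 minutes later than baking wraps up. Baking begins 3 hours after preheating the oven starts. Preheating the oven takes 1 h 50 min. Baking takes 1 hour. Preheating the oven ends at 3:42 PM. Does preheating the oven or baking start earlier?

preheating the oven

Preheating the oven starts at 3:42 PM − 110 min = 1:52 PM.
Baking starts at 1:52 PM + 180 min = 4:52 PM.
Preheating the oven starts at 1:52 PM and baking starts at 4:52 PM, so preheating the oven is first.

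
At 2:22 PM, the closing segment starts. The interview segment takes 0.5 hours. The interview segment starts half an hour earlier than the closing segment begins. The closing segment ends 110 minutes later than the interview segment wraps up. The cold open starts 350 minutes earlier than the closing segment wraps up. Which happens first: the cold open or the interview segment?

the cold open

The interview segment starts at 2:22 PM − 30 min = 1:52 PM.
The interview segment ends at 1:52 PM + 30 min = 2:22 PM.
The closing segment ends at 2:22 PM + 110 min = 4:12 PM.
The cold open starts at 4:12 PM − 350 min = 10:22 AM.
The cold open starts at 10:22 AM and the interview segment starts at 1:52 PM, so the cold open is first.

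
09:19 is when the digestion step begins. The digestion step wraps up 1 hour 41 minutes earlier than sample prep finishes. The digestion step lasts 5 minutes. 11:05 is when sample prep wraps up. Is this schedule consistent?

The digestion step ends at 11:05 − 101 min = 09:24.
The digestion step starts at 09:24 − 5 min = 09:19.
That matches the stated 09:19, so the schedule is consistent.

Yes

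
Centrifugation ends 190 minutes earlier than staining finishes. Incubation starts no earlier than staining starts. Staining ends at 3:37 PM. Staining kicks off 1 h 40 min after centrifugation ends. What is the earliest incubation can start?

2:07 PM

Centrifugation ends at 3:37 PM − 190 min = 12:27 PM.
Staining starts at 12:27 PM + 100 min = 2:07 PM.
Incubation is bounded by staining, so the earliest it can start is 2:07 PM.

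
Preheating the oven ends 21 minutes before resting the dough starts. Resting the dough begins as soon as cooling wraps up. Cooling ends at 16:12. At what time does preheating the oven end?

15:51

Resting the dough starts at 16:12.
Preheating the oven ends at 16:12 − 21 min = 15:51.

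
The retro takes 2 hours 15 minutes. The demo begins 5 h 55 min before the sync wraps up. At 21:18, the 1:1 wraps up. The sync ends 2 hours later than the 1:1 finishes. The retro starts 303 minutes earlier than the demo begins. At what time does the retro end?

14:35

The sync ends at 21:18 + 120 min = 23:18.
The demo starts at 23:18 − 355 min = 17:23.
The retro starts at 17:23 − 303 min = 12:20.
The retro ends at 12:20 + 135 min = 14:35.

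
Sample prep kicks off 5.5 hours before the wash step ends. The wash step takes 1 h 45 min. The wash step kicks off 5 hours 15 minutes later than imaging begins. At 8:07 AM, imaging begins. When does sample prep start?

9:37 AM

The wash step starts at 8:07 AM + 315 min = 1:22 PM.
The wash step ends at 1:22 PM + 105 min = 3:07 PM.
Sample prep starts at 3:07 PM − 330 min = 9:37 AM.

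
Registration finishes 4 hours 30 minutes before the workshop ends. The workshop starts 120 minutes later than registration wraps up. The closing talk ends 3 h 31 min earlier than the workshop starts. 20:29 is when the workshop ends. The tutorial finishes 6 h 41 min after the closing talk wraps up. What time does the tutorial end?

Registration ends at 20:29 − 270 min = 15:59.
The workshop starts at 15:59 + 120 min = 17:59.
The closing talk ends at 17:59 − 211 min = 14:28.
The tutorial ends at 14:28 + 401 min = 21:09.

21:09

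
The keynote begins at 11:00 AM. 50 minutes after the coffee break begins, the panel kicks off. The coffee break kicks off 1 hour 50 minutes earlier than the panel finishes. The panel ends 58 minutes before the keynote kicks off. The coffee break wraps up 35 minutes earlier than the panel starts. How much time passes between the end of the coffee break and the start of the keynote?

The panel ends at 11:00 AM − 58 min = 10:02 AM.
The coffee break starts at 10:02 AM − 110 min = 8:12 AM.
The panel starts at 8:12 AM + 50 min = 9:02 AM.
The coffee break ends at 9:02 AM − 35 min = 8:27 AM.
From 8:27 AM to 11:00 AM is 153 minutes.

153 minutes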